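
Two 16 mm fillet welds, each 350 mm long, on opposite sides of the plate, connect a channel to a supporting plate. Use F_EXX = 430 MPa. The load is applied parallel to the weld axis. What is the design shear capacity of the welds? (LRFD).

φR_n ≈ 1530 kN

Effective throat t_e = 0.707 × 16 = 11.31 mm.
Total length L = 700 mm; A_we = 11.31 × 700 = 7918 mm².
F_nw = 0.6 F_EXX = 0.6 × 430 = 258 MPa.
φR_n = 0.75 × 258 × 7918 × 10⁻³ = 1532 kN.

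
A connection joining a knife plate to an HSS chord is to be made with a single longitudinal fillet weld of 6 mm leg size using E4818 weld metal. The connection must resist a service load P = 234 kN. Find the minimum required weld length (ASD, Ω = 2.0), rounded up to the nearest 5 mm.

L = 385 mm

E48XX → F_EXX = 480 MPa.
Throat t_e = 0.707 × 6 = 4.242 mm.
r_n/Ω = (0.6 × 480 × 4.242) / 2.0 = 610.8 N/mm = 0.6108 kN/mm.
L_req = P / (r_n/Ω) = 234 / 0.6108 = 383.1 mm total.
Round up → use L = 385 mm.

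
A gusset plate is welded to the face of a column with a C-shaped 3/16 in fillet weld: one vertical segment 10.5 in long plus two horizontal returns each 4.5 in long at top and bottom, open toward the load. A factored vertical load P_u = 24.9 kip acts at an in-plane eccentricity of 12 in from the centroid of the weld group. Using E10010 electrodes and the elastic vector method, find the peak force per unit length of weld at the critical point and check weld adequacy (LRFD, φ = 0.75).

f_max ≈ 5.69 kip/in; adequate

E100XX → F_EXX = 100 ksi.
Total weld length L_w = 19.5 in. Treat welds as unit-width lines.
Centroid: x̄ = 2×4.5×2.25 / 19.5 = 1.038 in from the vertical weld.
Polar moment about centroid: J = I_x + I_y = [10.5³/12 + 2×4.5×5.25²] + [10.5×1.038² + 2(4.5³/12 + 4.5×1.212²)] = 384.3 in³.
Direct shear f_v = P/L_w = 24.9 / 19.5 = 1.277 kip/in (vertical).
Torsion M = P·e = 24.9 × 12 = 298.8 kip·in.
Critical point at (x, y) = (3.462, 5.25) from centroid. f_tx = M·y/J = 4.082 kip/in; f_ty = M·x/J = 2.692 kip/in.
Resultant f_max = √[f_tx² + (f_v + f_ty)²] = √[4.082² + (1.277 + 2.692)²] = 5.694 kip/in.
Capacity per unit length: φr_n = 0.75 × 0.6 × 100 × (0.707 × 0.1875) = 5.965 kip/in.
5.694 ≤ 5.965 → adequate.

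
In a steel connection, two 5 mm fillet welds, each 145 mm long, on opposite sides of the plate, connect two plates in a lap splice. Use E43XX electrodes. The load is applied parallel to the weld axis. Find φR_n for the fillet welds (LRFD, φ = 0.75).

φR_n ≈ 198 kN

E43XX → F_EXX = 430 MPa.
Effective throat t_e = 0.707 × 5 = 3.535 mm.
Total length L = 290 mm; A_we = 3.535 × 290 = 1025 mm².
F_nw = 0.6 F_EXX = 0.6 × 430 = 258 MPa.
φR_n = 0.75 × 258 × 1025 × 10⁻³ = 198.4 kN.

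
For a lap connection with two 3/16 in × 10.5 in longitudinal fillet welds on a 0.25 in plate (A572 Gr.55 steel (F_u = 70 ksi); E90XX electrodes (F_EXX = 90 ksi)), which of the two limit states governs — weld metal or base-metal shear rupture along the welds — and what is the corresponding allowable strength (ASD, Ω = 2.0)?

R_n/Ω ≈ 75.2 kips (weld metal governs)

t_e = 0.707 × 0.1875 = 0.1326 in; L = 21 in.
Weld metal: R_n/Ω = (1/2.0) × 0.6 × 90 × 0.1326 × 21 = 75.16 kips.
Base metal (shear rupture): R_n/Ω = (1/2.0) × 0.6 × 70 × 0.25 × 21 = 110.2 kips.
Governing: weld metal.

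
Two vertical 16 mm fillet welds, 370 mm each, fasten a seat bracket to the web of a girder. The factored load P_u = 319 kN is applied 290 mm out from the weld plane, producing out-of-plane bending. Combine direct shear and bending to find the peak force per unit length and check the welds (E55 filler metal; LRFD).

f_max ≈ 2070 N/mm; adequate

E55XX → F_EXX = 550 MPa.
L_w = 2 × 370 = 740 mm; section modulus (unit throat) S = 2 × L²/6 = 45630 mm².
Direct shear f_v = P/L_w = 319×10³/740 = 431.1 N/mm.
Moment M = P × e = 319×10³ × 290 = 92510000 N·mm; bending f_b = M/S = 2027 N/mm.
f_max = √(f_v² + f_b²) = √(431.1² + 2027²) = 2073 N/mm.
φr_n = 0.75 × 0.6 × 550 × (0.707 × 16) = 2800 N/mm → adequate.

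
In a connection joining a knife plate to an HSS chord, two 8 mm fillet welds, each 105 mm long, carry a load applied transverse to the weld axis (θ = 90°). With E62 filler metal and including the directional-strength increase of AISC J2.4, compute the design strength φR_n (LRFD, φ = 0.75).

E62XX → F_EXX = 620 MPa.
t_e = 0.707 × 8 = 5.656 mm; A_we = 5.656 × 210 = 1188 mm².
Directional factor: 1.0 + 0.5 sin^1.5(90°) = 1.5.
F_nw = 0.6 × 620 × 1.5 = 558 MPa.
φR_n = 0.75 × 558 × 1188 × 10⁻³ = 497.1 kN.

φR_n ≈ 497 kN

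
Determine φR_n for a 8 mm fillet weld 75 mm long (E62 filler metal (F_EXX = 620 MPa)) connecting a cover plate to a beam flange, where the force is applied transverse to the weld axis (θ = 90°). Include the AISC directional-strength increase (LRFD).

t_e = 0.707 × 8 = 5.656 mm; A_we = 5.656 × 75 = 424.2 mm².
Directional factor: 1.0 + 0.5 sin^1.5(90°) = 1.5.
F_nw = 0.6 × 620 × 1.5 = 558 MPa.
φR_n = 0.75 × 558 × 424.2 × 10⁻³ = 177.5 kN.

φR_n ≈ 178 kN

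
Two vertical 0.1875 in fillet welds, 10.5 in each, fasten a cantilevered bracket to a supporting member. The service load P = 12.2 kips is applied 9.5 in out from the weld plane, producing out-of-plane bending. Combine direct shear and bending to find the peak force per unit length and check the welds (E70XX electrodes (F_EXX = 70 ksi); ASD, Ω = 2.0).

L_w = 2 × 10.5 = 21 in; section modulus (unit throat) S = 2 × L²/6 = 36.75 in².
Direct shear f_v = P/L_w = 12.2/21 = 0.581 kip/in.
Moment M = P × e = 12.2 × 9.5 = 115.9 kip·in; bending f_b = M/S = 3.154 kip/in.
f_max = √(f_v² + f_b²) = √(0.581² + 3.154²) = 3.207 kip/in.
r_n/Ω = (1/2.0) × 0.6 × 70 × (0.707 × 0.1875) = 2.784 kip/in → NOT adequate.

f_max ≈ 3.21 kip/in; NOT adequate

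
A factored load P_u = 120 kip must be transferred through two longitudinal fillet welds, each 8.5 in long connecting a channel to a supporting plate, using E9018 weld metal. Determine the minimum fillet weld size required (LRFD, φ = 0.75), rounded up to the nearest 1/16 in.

E90XX → F_EXX = 90 ksi.
Total weld length L = 17 in.
Required throat t_e = P_u / (φ × 0.6 F_EXX × L) = 120 / (0.75 × 0.6 × 90 × 17) = 0.1743 in.
Required leg w = t_e / 0.707 = 0.2465 in → use 1/4 in.

w = 1/4 in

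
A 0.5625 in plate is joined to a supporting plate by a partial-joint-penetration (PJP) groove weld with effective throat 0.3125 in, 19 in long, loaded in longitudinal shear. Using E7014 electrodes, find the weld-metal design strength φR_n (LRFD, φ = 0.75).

E70XX → F_EXX = 70 ksi.
Effective throat (given) t_e = 0.3125 in.
A_we = 0.3125 × 19 = 5.938 in².
F_nw = 0.6 F_EXX = 42 ksi.
φR_n = 0.75 × 42 × 5.938 = 187 kip.

φR_n ≈ 187 kip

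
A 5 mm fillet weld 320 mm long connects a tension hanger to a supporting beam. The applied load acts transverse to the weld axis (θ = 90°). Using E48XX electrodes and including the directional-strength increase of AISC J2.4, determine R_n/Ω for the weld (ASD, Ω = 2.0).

R_n/Ω ≈ 244 kN

E48XX → F_EXX = 480 MPa.
t_e = 0.707 × 5 = 3.535 mm; A_we = 3.535 × 320 = 1131 mm².
Directional factor: 1.0 + 0.5 sin^1.5(90°) = 1.5.
F_nw = 0.6 × 480 × 1.5 = 432 MPa.
R_n/Ω = (432 × 1131) / 2.0 × 10⁻³ = 244.3 kN.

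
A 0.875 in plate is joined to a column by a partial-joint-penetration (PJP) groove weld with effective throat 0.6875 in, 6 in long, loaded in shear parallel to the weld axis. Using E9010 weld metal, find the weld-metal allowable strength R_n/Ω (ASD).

E90XX → F_EXX = 90 ksi.
Effective throat (given) t_e = 0.6875 in.
A_we = 0.6875 × 6 = 4.125 in².
F_nw = 0.6 F_EXX = 54 ksi.
R_n/Ω = (54 × 4.125) / 2.0 = 111.4 kip.

R_n/Ω ≈ 111 kip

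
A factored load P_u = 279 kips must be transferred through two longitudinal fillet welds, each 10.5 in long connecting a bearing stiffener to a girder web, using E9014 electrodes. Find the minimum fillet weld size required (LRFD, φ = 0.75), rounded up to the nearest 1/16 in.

w = 1/2 in

E90XX → F_EXX = 90 ksi.
Total weld length L = 21 in.
Required throat t_e = P_u / (φ × 0.6 F_EXX × L) = 279 / (0.75 × 0.6 × 90 × 21) = 0.328 in.
Required leg w = t_e / 0.707 = 0.464 in → use 1/2 in.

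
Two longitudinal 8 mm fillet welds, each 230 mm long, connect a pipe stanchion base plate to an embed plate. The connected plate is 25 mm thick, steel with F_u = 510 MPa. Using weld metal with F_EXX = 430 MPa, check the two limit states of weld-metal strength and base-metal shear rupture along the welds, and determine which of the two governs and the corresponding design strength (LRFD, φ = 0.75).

φR_n ≈ 503 kN (weld metal governs)

t_e = 0.707 × 8 = 5.656 mm; L = 460 mm.
Weld metal: φR_n = 0.75 × 0.6 × 430 × 5.656 × 460 × 10⁻³ = 503.4 kN.
Base metal (shear rupture): φR_n = 0.75 × 0.6 × 510 × 25 × 460 × 10⁻³ = 2639 kN.
Governing: weld metal.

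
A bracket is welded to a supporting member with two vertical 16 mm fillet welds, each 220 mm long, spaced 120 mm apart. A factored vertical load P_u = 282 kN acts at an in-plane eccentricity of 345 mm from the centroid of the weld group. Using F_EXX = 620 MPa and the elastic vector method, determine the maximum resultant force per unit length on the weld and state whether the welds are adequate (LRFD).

Total weld length L_w = 440 mm. Treat welds as unit-width lines.
Polar moment about centroid: J = 2[d³/12 + d(b/2)²] = 2[220³/12 + 220×60²] = 3359000 mm³.
Direct shear f_v = P/L_w = 282×10³ / 440 = 640.9 N/mm (vertical).
Torsion M = P·e = 282×10³ × 345 = 97290000 N·mm.
Critical point at (x, y) = (60, 110) from centroid. f_tx = M·y/J = 3186 N/mm; f_ty = M·x/J = 1738 N/mm.
Resultant f_max = √[f_tx² + (f_v + f_ty)²] = √[3186² + (640.9 + 1738)²] = 3976 N/mm.
Capacity per unit length: φr_n = 0.75 × 0.6 × 620 × (0.707 × 16) = 3156 N/mm.
3976 > 3156 → NOT adequate.

f_max ≈ 3980 N/mm; NOT adequate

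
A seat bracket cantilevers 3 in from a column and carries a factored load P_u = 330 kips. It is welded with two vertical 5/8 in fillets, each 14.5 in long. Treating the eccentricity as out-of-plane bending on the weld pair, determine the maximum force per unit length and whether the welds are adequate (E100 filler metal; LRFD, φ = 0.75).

E100XX → F_EXX = 100 ksi.
L_w = 2 × 14.5 = 29 in; section modulus (unit throat) S = 2 × L²/6 = 70.08 in².
Direct shear f_v = P/L_w = 330/29 = 11.38 kip/in.
Moment M = P × e = 330 × 3 = 990 kip·in; bending f_b = M/S = 14.13 kip/in.
f_max = √(f_v² + f_b²) = √(11.38² + 14.13²) = 18.14 kip/in.
φr_n = 0.75 × 0.6 × 100 × (0.707 × 0.625) = 19.88 kip/in → adequate.

f_max ≈ 18.1 kip/in; adequate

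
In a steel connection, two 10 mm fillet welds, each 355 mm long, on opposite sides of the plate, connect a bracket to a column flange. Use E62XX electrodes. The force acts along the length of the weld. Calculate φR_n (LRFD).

φR_n ≈ 1400 kN

E62XX → F_EXX = 620 MPa.
Effective throat t_e = 0.707 × 10 = 7.07 mm.
Total length L = 710 mm; A_we = 7.07 × 710 = 5020 mm².
F_nw = 0.6 F_EXX = 0.6 × 620 = 372 MPa.
φR_n = 0.75 × 372 × 5020 × 10⁻³ = 1400 kN.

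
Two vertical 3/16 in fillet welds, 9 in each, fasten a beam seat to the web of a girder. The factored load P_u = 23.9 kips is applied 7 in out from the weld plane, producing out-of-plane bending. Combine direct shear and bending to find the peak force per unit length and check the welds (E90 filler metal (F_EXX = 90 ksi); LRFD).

f_max ≈ 6.34 kip/in; NOT adequate

L_w = 2 × 9 = 18 in; section modulus (unit throat) S = 2 × L²/6 = 27 in².
Direct shear f_v = P/L_w = 23.9/18 = 1.328 kip/in.
Moment M = P × e = 23.9 × 7 = 167.3 kip·in; bending f_b = M/S = 6.196 kip/in.
f_max = √(f_v² + f_b²) = √(1.328² + 6.196²) = 6.337 kip/in.
φr_n = 0.75 × 0.6 × 90 × (0.707 × 0.1875) = 5.369 kip/in → NOT adequate.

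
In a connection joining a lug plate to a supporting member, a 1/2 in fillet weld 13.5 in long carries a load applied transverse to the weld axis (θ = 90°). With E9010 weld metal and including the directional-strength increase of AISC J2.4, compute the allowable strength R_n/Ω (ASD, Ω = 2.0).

E90XX → F_EXX = 90 ksi.
t_e = 0.707 × 0.5 = 0.3535 in; A_we = 0.3535 × 13.5 = 4.772 in².
Directional factor: 1.0 + 0.5 sin^1.5(90°) = 1.5.
F_nw = 0.6 × 90 × 1.5 = 81 ksi.
R_n/Ω = (81 × 4.772) / 2.0 = 193.3 kip.

R_n/Ω ≈ 193 kip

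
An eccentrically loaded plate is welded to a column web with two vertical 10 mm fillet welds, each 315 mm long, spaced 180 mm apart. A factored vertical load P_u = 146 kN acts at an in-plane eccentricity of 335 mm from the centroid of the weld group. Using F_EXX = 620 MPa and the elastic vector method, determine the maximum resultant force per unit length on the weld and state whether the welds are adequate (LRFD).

f_max ≈ 996 N/mm; adequate

Total weld length L_w = 630 mm. Treat welds as unit-width lines.
Polar moment about centroid: J = 2[d³/12 + d(b/2)²] = 2[315³/12 + 315×90²] = 10310000 mm³.
Direct shear f_v = P/L_w = 146×10³ / 630 = 231.7 N/mm (vertical).
Torsion M = P·e = 146×10³ × 335 = 48910000 N·mm.
Critical point at (x, y) = (90, 157.5) from centroid. f_tx = M·y/J = 747 N/mm; f_ty = M·x/J = 426.9 N/mm.
Resultant f_max = √[f_tx² + (f_v + f_ty)²] = √[747² + (231.7 + 426.9)²] = 995.9 N/mm.
Capacity per unit length: φr_n = 0.75 × 0.6 × 620 × (0.707 × 10) = 1973 N/mm.
995.9 ≤ 1973 → adequate.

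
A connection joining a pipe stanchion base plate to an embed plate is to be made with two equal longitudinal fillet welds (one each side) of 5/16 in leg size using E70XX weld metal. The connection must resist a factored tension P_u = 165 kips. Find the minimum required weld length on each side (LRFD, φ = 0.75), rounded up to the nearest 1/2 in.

L = 12 in on each side

E70XX → F_EXX = 70 ksi.
Throat t_e = 0.707 × 0.3125 = 0.2209 in.
φr_n = 0.75 × 0.6 × 70 × 0.2209 = 6.96 kips/in.
L_req = P_u / φr_n = 165 / 6.96 = 23.71 in total.
Per side: 23.71 / 2 = 11.85 in.
Round up → use L = 12 in on each side.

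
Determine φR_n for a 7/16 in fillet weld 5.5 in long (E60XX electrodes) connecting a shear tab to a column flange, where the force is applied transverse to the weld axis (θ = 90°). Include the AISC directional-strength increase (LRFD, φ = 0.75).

φR_n ≈ 68.9 kip

E60XX → F_EXX = 60 ksi.
t_e = 0.707 × 0.4375 = 0.3093 in; A_we = 0.3093 × 5.5 = 1.701 in².
Directional factor: 1.0 + 0.5 sin^1.5(90°) = 1.5.
F_nw = 0.6 × 60 × 1.5 = 54 ksi.
φR_n = 0.75 × 54 × 1.701 = 68.9 kip.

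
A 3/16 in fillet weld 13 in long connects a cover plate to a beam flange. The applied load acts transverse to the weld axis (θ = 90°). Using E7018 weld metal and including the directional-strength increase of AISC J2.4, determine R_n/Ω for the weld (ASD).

E70XX → F_EXX = 70 ksi.
t_e = 0.707 × 0.1875 = 0.1326 in; A_we = 0.1326 × 13 = 1.723 in².
Directional factor: 1.0 + 0.5 sin^1.5(90°) = 1.5.
F_nw = 0.6 × 70 × 1.5 = 63 ksi.
R_n/Ω = (63 × 1.723) / 2.0 = 54.28 kips.

R_n/Ω ≈ 54.3 kips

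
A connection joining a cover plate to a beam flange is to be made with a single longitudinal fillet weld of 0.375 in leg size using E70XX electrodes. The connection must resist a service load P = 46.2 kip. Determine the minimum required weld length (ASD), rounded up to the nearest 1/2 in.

E70XX → F_EXX = 70 ksi.
Throat t_e = 0.707 × 0.375 = 0.2651 in.
r_n/Ω = (0.6 × 70 × 0.2651) / 2.0 = 5.568 kip/in.
L_req = P / (r_n/Ω) = 46.2 / 5.568 = 8.298 in total.
Round up → use L = 8.5 in.

L = 8.5 in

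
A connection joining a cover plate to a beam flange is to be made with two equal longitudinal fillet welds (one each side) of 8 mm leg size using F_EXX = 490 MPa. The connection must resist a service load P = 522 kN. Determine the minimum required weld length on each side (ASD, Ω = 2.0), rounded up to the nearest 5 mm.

Throat t_e = 0.707 × 8 = 5.656 mm.
r_n/Ω = (0.6 × 490 × 5.656) / 2.0 = 831.4 N/mm = 0.8314 kN/mm.
L_req = P / (r_n/Ω) = 522 / 0.8314 = 627.8 mm total.
Per side: 627.8 / 2 = 313.9 mm.
Round up → use L = 315 mm on each side.

L = 315 mm on each side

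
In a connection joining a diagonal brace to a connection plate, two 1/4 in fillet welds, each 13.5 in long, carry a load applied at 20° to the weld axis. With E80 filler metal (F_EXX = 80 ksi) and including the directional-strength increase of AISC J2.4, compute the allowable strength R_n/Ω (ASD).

R_n/Ω ≈ 126 kips

t_e = 0.707 × 0.25 = 0.1767 in; A_we = 0.1767 × 27 = 4.772 in².
Directional factor: 1.0 + 0.5 sin^1.5(20°) = 1.1.
F_nw = 0.6 × 80 × 1.1 = 52.8 ksi.
R_n/Ω = (52.8 × 4.772) / 2.0 = 126 kips.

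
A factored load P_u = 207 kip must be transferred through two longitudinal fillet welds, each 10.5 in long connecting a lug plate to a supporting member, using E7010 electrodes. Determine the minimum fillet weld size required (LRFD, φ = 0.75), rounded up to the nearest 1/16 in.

E70XX → F_EXX = 70 ksi.
Total weld length L = 21 in.
Required throat t_e = P_u / (φ × 0.6 F_EXX × L) = 207 / (0.75 × 0.6 × 70 × 21) = 0.3129 in.
Required leg w = t_e / 0.707 = 0.4426 in → use 1/2 in.

w = 1/2 in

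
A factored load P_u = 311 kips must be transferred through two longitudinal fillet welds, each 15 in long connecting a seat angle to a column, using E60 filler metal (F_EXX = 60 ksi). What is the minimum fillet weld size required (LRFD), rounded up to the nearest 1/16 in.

Total weld length L = 30 in.
Required throat t_e = P_u / (φ × 0.6 F_EXX × L) = 311 / (0.75 × 0.6 × 60 × 30) = 0.384 in.
Required leg w = t_e / 0.707 = 0.5431 in → use 9/16 in.

w = 9/16 in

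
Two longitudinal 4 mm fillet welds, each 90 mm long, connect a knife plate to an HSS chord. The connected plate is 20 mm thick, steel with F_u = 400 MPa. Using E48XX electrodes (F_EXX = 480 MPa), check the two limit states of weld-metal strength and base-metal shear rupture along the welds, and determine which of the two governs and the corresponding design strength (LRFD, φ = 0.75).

t_e = 0.707 × 4 = 2.828 mm; L = 180 mm.
Weld metal: φR_n = 0.75 × 0.6 × 480 × 2.828 × 180 × 10⁻³ = 110 kN.
Base metal (shear rupture): φR_n = 0.75 × 0.6 × 400 × 20 × 180 × 10⁻³ = 648 kN.
Governing: weld metal.

φR_n ≈ 110 kN (weld metal governs)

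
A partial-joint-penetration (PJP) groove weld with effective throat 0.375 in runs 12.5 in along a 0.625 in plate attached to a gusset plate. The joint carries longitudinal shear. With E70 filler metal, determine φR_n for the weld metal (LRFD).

E70XX → F_EXX = 70 ksi.
Effective throat (given) t_e = 0.375 in.
A_we = 0.375 × 12.5 = 4.688 in².
F_nw = 0.6 F_EXX = 42 ksi.
φR_n = 0.75 × 42 × 4.688 = 147.7 kips.

φR_n ≈ 148 kips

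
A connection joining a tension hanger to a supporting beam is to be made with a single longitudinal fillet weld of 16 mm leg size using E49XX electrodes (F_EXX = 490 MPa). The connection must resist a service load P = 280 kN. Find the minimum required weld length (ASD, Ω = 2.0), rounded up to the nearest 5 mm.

L = 170 mm

Throat t_e = 0.707 × 16 = 11.31 mm.
r_n/Ω = (0.6 × 490 × 11.31) / 2.0 = 1663 N/mm = 1.663 kN/mm.
L_req = P / (r_n/Ω) = 280 / 1.663 = 168.4 mm total.
Round up → use L = 170 mm.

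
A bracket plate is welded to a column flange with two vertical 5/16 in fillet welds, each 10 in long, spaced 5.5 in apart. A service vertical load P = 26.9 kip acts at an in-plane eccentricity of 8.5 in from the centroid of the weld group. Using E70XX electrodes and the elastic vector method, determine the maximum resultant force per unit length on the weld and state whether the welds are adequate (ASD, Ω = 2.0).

E70XX → F_EXX = 70 ksi.
Total weld length L_w = 20 in. Treat welds as unit-width lines.
Polar moment about centroid: J = 2[d³/12 + d(b/2)²] = 2[10³/12 + 10×2.75²] = 317.9 in³.
Direct shear f_v = P/L_w = 26.9 / 20 = 1.345 kip/in (vertical).
Torsion M = P·e = 26.9 × 8.5 = 228.65 kip·in.
Critical point at (x, y) = (2.75, 5) from centroid. f_tx = M·y/J = 3.596 kip/in; f_ty = M·x/J = 1.978 kip/in.
Resultant f_max = √[f_tx² + (f_v + f_ty)²] = √[3.596² + (1.345 + 1.978)²] = 4.896 kip/in.
Capacity per unit length: r_n/Ω = (1/2.0) × 0.6 × 70 × (0.707 × 0.3125) = 4.64 kip/in.
4.896 > 4.64 → NOT adequate.

f_max ≈ 4.9 kip/in; NOT adequate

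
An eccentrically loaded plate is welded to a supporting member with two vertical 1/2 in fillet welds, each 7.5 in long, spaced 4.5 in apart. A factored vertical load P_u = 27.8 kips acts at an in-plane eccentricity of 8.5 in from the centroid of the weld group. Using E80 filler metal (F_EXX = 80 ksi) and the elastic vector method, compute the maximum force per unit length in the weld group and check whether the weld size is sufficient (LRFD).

f_max ≈ 8.18 kip/in; adequate

Total weld length L_w = 15 in. Treat welds as unit-width lines.
Polar moment about centroid: J = 2[d³/12 + d(b/2)²] = 2[7.5³/12 + 7.5×2.25²] = 146.2 in³.
Direct shear f_v = P/L_w = 27.8 / 15 = 1.853 kip/in (vertical).
Torsion M = P·e = 27.8 × 8.5 = 236.3 kip·in.
Critical point at (x, y) = (2.25, 3.75) from centroid. f_tx = M·y/J = 6.059 kip/in; f_ty = M·x/J = 3.635 kip/in.
Resultant f_max = √[f_tx² + (f_v + f_ty)²] = √[6.059² + (1.853 + 3.635)²] = 8.175 kip/in.
Capacity per unit length: φr_n = 0.75 × 0.6 × 80 × (0.707 × 0.5) = 12.73 kip/in.
8.175 ≤ 12.73 → adequate.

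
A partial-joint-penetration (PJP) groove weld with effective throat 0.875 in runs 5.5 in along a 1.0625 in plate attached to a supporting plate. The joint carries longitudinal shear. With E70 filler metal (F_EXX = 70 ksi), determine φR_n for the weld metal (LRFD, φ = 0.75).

φR_n ≈ 152 kips

Effective throat (given) t_e = 0.875 in.
A_we = 0.875 × 5.5 = 4.812 in².
F_nw = 0.6 F_EXX = 42 ksi.
φR_n = 0.75 × 42 × 4.812 = 151.6 kips.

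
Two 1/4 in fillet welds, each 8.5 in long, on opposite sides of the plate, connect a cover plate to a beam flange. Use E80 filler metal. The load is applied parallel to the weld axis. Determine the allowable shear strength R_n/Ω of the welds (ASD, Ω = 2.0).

E80XX → F_EXX = 80 ksi.
Effective throat t_e = 0.707 × 0.25 = 0.1767 in.
Total length L = 17 in; A_we = 0.1767 × 17 = 3.005 in².
F_nw = 0.6 F_EXX = 0.6 × 80 = 48 ksi.
R_n = 48 × 3.005 = 144.2 kips; R_n/Ω = 144.2/2.0 = 72.11 kips.

R_n/Ω ≈ 72.1 kips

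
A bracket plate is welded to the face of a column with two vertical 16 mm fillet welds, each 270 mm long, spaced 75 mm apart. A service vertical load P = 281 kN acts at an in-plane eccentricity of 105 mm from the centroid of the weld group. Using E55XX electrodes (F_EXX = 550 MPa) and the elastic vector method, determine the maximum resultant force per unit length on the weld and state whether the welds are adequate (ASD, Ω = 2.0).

Total weld length L_w = 540 mm. Treat welds as unit-width lines.
Polar moment about centroid: J = 2[d³/12 + d(b/2)²] = 2[270³/12 + 270×37.5²] = 4040000 mm³.
Direct shear f_v = P/L_w = 281×10³ / 540 = 520.4 N/mm (vertical).
Torsion M = P·e = 281×10³ × 105 = 29505000 N·mm.
Critical point at (x, y) = (37.5, 135) from centroid. f_tx = M·y/J = 986 N/mm; f_ty = M·x/J = 273.9 N/mm.
Resultant f_max = √[f_tx² + (f_v + f_ty)²] = √[986² + (520.4 + 273.9)²] = 1266 N/mm.
Capacity per unit length: r_n/Ω = (1/2.0) × 0.6 × 550 × (0.707 × 16) = 1866 N/mm.
1266 ≤ 1866 → adequate.

f_max ≈ 1270 N/mm; adequate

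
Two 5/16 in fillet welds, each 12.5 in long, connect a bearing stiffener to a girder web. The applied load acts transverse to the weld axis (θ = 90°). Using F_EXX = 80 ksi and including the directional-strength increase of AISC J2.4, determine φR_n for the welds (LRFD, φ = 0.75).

φR_n ≈ 298 kip

t_e = 0.707 × 0.3125 = 0.2209 in; A_we = 0.2209 × 25 = 5.523 in².
Directional factor: 1.0 + 0.5 sin^1.5(90°) = 1.5.
F_nw = 0.6 × 80 × 1.5 = 72 ksi.
φR_n = 0.75 × 72 × 5.523 = 298.3 kip.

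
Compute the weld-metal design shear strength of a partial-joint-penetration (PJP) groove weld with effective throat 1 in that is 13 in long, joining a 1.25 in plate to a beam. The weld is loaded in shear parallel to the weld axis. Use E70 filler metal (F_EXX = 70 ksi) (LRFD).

Effective throat (given) t_e = 1 in.
A_we = 1 × 13 = 13 in².
F_nw = 0.6 F_EXX = 42 ksi.
φR_n = 0.75 × 42 × 13 = 409.5 kip.

φR_n ≈ 410 kip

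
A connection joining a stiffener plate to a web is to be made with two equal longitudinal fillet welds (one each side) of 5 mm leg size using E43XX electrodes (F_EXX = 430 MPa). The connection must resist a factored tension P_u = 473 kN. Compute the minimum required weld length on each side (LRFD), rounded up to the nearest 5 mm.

L = 350 mm on each side

Throat t_e = 0.707 × 5 = 3.535 mm.
φr_n = 0.75 × 0.6 × 430 × 3.535 × 10⁻³ = 0.684 kN/mm.
L_req = P_u / φr_n = 473 / 0.684 = 691.5 mm total.
Per side: 691.5 / 2 = 345.7 mm.
Round up → use L = 350 mm on each side.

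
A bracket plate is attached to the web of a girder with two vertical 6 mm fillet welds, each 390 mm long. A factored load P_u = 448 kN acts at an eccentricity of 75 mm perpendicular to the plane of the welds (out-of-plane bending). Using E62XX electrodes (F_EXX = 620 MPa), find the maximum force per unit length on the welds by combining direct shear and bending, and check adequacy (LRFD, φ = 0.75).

f_max ≈ 877 N/mm; adequate

L_w = 2 × 390 = 780 mm; section modulus (unit throat) S = 2 × L²/6 = 50700 mm².
Direct shear f_v = P/L_w = 448×10³/780 = 574.4 N/mm.
Moment M = P × e = 448×10³ × 75 = 33600000 N·mm; bending f_b = M/S = 662.7 N/mm.
f_max = √(f_v² + f_b²) = √(574.4² + 662.7²) = 877 N/mm.
φr_n = 0.75 × 0.6 × 620 × (0.707 × 6) = 1184 N/mm → adequate.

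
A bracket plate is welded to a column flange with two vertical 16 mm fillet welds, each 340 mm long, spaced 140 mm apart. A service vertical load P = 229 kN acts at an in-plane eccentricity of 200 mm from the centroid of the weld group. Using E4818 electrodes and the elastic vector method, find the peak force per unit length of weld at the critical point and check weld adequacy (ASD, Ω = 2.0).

f_max ≈ 1030 N/mm; adequate

E48XX → F_EXX = 480 MPa.
Total weld length L_w = 680 mm. Treat welds as unit-width lines.
Polar moment about centroid: J = 2[d³/12 + d(b/2)²] = 2[340³/12 + 340×70²] = 9883000 mm³.
Direct shear f_v = P/L_w = 229×10³ / 680 = 336.8 N/mm (vertical).
Torsion M = P·e = 229×10³ × 200 = 45800000 N·mm.
Critical point at (x, y) = (70, 170) from centroid. f_tx = M·y/J = 787.8 N/mm; f_ty = M·x/J = 324.4 N/mm.
Resultant f_max = √[f_tx² + (f_v + f_ty)²] = √[787.8² + (336.8 + 324.4)²] = 1029 N/mm.
Capacity per unit length: r_n/Ω = (1/2.0) × 0.6 × 480 × (0.707 × 16) = 1629 N/mm.
1029 ≤ 1629 → adequate.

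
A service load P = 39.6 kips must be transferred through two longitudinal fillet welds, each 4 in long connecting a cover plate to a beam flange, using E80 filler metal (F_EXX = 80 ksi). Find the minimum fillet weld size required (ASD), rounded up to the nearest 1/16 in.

w = 5/16 in

Total weld length L = 8 in.
Required throat t_e = P × Ω / (0.6 F_EXX × L) = 39.6 × 2.0 / (0.6 × 80 × 8) = 0.2063 in.
Required leg w = t_e / 0.707 = 0.2917 in → use 5/16 in.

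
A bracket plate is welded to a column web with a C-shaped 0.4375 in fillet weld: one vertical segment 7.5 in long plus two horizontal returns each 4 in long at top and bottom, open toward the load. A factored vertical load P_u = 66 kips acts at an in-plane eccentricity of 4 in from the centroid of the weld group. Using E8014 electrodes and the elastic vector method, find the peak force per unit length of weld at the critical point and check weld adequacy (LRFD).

E80XX → F_EXX = 80 ksi.
Total weld length L_w = 15.5 in. Treat welds as unit-width lines.
Centroid: x̄ = 2×4×2 / 15.5 = 1.032 in from the vertical weld.
Polar moment about centroid: J = I_x + I_y = [7.5³/12 + 2×4×3.75²] + [7.5×1.032² + 2(4³/12 + 4×0.9677²)] = 173.8 in³.
Direct shear f_v = P/L_w = 66 / 15.5 = 4.258 kip/in (vertical).
Torsion M = P·e = 66 × 4 = 264 kip·in.
Critical point at (x, y) = (2.968, 3.75) from centroid. f_tx = M·y/J = 5.696 kip/in; f_ty = M·x/J = 4.508 kip/in.
Resultant f_max = √[f_tx² + (f_v + f_ty)²] = √[5.696² + (4.258 + 4.508)²] = 10.45 kip/in.
Capacity per unit length: φr_n = 0.75 × 0.6 × 80 × (0.707 × 0.4375) = 11.14 kip/in.
10.45 ≤ 11.14 → adequate.

f_max ≈ 10.5 kip/in; adequate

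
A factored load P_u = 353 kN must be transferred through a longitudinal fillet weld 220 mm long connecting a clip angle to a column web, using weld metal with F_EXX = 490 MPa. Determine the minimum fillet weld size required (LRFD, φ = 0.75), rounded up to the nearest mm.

w = 11 mm

Total weld length L = 220 mm.
Required throat t_e = P_u / (φ × 0.6 F_EXX × L) = 353 / (0.75 × 0.6 × 490 × 220 × 10⁻³) = 7.277 mm.
Required leg w = t_e / 0.707 = 10.29 mm → use 11 mm.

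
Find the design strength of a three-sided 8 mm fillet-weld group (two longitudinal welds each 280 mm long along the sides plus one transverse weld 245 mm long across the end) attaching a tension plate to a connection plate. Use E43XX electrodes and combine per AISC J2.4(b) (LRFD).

φR_n ≈ 923 kN

E43XX → F_EXX = 430 MPa.
t_e = 0.707 × 8 = 5.656 mm.
R_nwl = 0.6 × 430 × 5.656 × 560 × 10⁻³ = 817.2 kN (longitudinal, 2 welds).
R_nwt = 0.6 × 430 × 5.656 × 245 × 10⁻³ = 357.5 kN (transverse, base value).
(i) R_nwl + R_nwt = 1175 kN; (ii) 0.85 R_nwl + 1.5 R_nwt = 1231 kN.
R_n = max = 1231 kN [governs: (ii)]; φR_n = 923.2 kN.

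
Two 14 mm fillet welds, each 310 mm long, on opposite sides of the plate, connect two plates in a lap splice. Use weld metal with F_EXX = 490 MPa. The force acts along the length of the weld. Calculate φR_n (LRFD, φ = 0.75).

φR_n ≈ 1350 kN

Effective throat t_e = 0.707 × 14 = 9.898 mm.
Total length L = 620 mm; A_we = 9.898 × 620 = 6137 mm².
F_nw = 0.6 F_EXX = 0.6 × 490 = 294 MPa.
φR_n = 0.75 × 294 × 6137 × 10⁻³ = 1353 kN.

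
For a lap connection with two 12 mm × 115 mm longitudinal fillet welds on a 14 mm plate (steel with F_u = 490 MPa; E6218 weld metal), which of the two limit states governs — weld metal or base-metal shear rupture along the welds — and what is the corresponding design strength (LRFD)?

E62XX → F_EXX = 620 MPa.
t_e = 0.707 × 12 = 8.484 mm; L = 230 mm.
Weld metal: φR_n = 0.75 × 0.6 × 620 × 8.484 × 230 × 10⁻³ = 544.4 kN.
Base metal (shear rupture): φR_n = 0.75 × 0.6 × 490 × 14 × 230 × 10⁻³ = 710 kN.
Governing: weld metal.

φR_n ≈ 544 kN (weld metal governs)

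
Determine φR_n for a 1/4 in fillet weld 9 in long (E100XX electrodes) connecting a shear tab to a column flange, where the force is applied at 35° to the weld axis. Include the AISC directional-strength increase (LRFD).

φR_n ≈ 87.1 kips

E100XX → F_EXX = 100 ksi.
t_e = 0.707 × 0.25 = 0.1767 in; A_we = 0.1767 × 9 = 1.591 in².
Directional factor: 1.0 + 0.5 sin^1.5(35°) = 1.217.
F_nw = 0.6 × 100 × 1.217 = 73.03 ksi.
φR_n = 0.75 × 73.03 × 1.591 = 87.13 kips.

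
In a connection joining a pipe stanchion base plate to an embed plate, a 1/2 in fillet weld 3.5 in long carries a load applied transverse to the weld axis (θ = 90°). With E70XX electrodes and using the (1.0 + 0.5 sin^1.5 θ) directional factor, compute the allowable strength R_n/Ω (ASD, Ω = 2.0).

E70XX → F_EXX = 70 ksi.
t_e = 0.707 × 0.5 = 0.3535 in; A_we = 0.3535 × 3.5 = 1.237 in².
Directional factor: 1.0 + 0.5 sin^1.5(90°) = 1.5.
F_nw = 0.6 × 70 × 1.5 = 63 ksi.
R_n/Ω = (63 × 1.237) / 2.0 = 38.97 kips.

R_n/Ω ≈ 39 kips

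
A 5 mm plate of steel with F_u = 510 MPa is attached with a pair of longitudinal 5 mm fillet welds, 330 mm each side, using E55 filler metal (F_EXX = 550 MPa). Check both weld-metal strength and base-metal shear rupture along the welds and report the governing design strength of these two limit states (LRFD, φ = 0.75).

φR_n ≈ 577 kN (weld metal governs)

t_e = 0.707 × 5 = 3.535 mm; L = 660 mm.
Weld metal: φR_n = 0.75 × 0.6 × 550 × 3.535 × 660 × 10⁻³ = 577.4 kN.
Base metal (shear rupture): φR_n = 0.75 × 0.6 × 510 × 5 × 660 × 10⁻³ = 757.4 kN.
Governing: weld metal.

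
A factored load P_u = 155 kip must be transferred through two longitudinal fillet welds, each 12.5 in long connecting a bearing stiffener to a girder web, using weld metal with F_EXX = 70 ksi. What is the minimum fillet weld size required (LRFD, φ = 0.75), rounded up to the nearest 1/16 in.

Total weld length L = 25 in.
Required throat t_e = P_u / (φ × 0.6 F_EXX × L) = 155 / (0.75 × 0.6 × 70 × 25) = 0.1968 in.
Required leg w = t_e / 0.707 = 0.2784 in → use 5/16 in.

w = 5/16 in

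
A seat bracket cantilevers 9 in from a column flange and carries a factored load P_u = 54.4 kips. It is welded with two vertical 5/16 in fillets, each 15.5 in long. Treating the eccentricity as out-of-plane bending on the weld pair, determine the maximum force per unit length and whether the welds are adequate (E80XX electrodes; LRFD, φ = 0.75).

E80XX → F_EXX = 80 ksi.
L_w = 2 × 15.5 = 31 in; section modulus (unit throat) S = 2 × L²/6 = 80.08 in².
Direct shear f_v = P/L_w = 54.4/31 = 1.755 kip/in.
Moment M = P × e = 54.4 × 9 = 489.6 kip·in; bending f_b = M/S = 6.114 kip/in.
f_max = √(f_v² + f_b²) = √(1.755² + 6.114²) = 6.36 kip/in.
φr_n = 0.75 × 0.6 × 80 × (0.707 × 0.3125) = 7.954 kip/in → adequate.

f_max ≈ 6.36 kip/in; adequate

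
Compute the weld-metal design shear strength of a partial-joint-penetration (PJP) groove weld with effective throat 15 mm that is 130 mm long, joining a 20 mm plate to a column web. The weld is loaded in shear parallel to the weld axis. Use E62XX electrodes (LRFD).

E62XX → F_EXX = 620 MPa.
Effective throat (given) t_e = 15 mm.
A_we = 15 × 130 = 1950 mm².
F_nw = 0.6 F_EXX = 372 MPa.
φR_n = 0.75 × 372 × 1950 × 10⁻³ = 544 kN.

φR_n ≈ 544 kN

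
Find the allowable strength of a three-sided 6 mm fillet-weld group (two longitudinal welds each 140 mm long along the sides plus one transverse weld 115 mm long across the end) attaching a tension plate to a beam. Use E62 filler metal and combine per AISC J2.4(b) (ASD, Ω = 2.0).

R_n/Ω ≈ 324 kN

E62XX → F_EXX = 620 MPa.
t_e = 0.707 × 6 = 4.242 mm.
R_nwl = 0.6 × 620 × 4.242 × 280 × 10⁻³ = 441.8 kN (longitudinal, 2 welds).
R_nwt = 0.6 × 620 × 4.242 × 115 × 10⁻³ = 181.5 kN (transverse, base value).
(i) R_nwl + R_nwt = 623.3 kN; (ii) 0.85 R_nwl + 1.5 R_nwt = 647.8 kN.
R_n = max = 647.8 kN [governs: (ii)]; R_n/Ω = 323.9 kN.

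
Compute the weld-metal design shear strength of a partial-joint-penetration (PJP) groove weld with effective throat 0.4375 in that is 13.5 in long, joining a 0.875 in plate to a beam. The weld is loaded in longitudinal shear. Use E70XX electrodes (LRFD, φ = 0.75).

φR_n ≈ 186 kip

E70XX → F_EXX = 70 ksi.
Effective throat (given) t_e = 0.4375 in.
A_we = 0.4375 × 13.5 = 5.906 in².
F_nw = 0.6 F_EXX = 42 ksi.
φR_n = 0.75 × 42 × 5.906 = 186 kip.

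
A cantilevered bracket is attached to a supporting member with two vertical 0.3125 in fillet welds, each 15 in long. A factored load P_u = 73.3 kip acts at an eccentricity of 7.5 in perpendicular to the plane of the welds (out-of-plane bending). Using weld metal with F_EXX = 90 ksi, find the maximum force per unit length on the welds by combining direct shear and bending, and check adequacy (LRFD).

f_max ≈ 7.73 kip/in; adequate

L_w = 2 × 15 = 30 in; section modulus (unit throat) S = 2 × L²/6 = 75 in².
Direct shear f_v = P/L_w = 73.3/30 = 2.443 kip/in.
Moment M = P × e = 73.3 × 7.5 = 549.75 kip·in; bending f_b = M/S = 7.33 kip/in.
f_max = √(f_v² + f_b²) = √(2.443² + 7.33²) = 7.726 kip/in.
φr_n = 0.75 × 0.6 × 90 × (0.707 × 0.3125) = 8.948 kip/in → adequate.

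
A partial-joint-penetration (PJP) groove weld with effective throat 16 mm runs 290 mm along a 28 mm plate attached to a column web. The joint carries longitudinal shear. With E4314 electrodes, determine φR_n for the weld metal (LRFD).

φR_n ≈ 898 kN

E43XX → F_EXX = 430 MPa.
Effective throat (given) t_e = 16 mm.
A_we = 16 × 290 = 4640 mm².
F_nw = 0.6 F_EXX = 258 MPa.
φR_n = 0.75 × 258 × 4640 × 10⁻³ = 897.8 kN.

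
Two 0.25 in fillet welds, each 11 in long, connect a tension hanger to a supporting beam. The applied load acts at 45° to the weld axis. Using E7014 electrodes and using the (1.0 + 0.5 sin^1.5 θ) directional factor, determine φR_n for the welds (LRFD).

E70XX → F_EXX = 70 ksi.
t_e = 0.707 × 0.25 = 0.1767 in; A_we = 0.1767 × 22 = 3.888 in².
Directional factor: 1.0 + 0.5 sin^1.5(45°) = 1.297.
F_nw = 0.6 × 70 × 1.297 = 54.49 ksi.
φR_n = 0.75 × 54.49 × 3.888 = 158.9 kip.

φR_n ≈ 159 kip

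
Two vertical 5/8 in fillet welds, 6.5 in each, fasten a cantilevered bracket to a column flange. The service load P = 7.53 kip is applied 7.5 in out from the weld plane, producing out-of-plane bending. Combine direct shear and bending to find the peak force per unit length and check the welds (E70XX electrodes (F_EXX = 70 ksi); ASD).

f_max ≈ 4.05 kip/in; adequate

L_w = 2 × 6.5 = 13 in; section modulus (unit throat) S = 2 × L²/6 = 14.08 in².
Direct shear f_v = P/L_w = 7.53/13 = 0.5792 kip/in.
Moment M = P × e = 7.53 × 7.5 = 56.475 kip·in; bending f_b = M/S = 4.01 kip/in.
f_max = √(f_v² + f_b²) = √(0.5792² + 4.01²) = 4.052 kip/in.
r_n/Ω = (1/2.0) × 0.6 × 70 × (0.707 × 0.625) = 9.279 kip/in → adequate.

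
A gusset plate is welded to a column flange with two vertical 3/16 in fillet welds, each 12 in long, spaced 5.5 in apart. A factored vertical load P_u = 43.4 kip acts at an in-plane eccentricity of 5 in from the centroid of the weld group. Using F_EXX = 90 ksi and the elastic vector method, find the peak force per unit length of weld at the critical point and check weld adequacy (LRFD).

Total weld length L_w = 24 in. Treat welds as unit-width lines.
Polar moment about centroid: J = 2[d³/12 + d(b/2)²] = 2[12³/12 + 12×2.75²] = 469.5 in³.
Direct shear f_v = P/L_w = 43.4 / 24 = 1.808 kip/in (vertical).
Torsion M = P·e = 43.4 × 5 = 217 kip·in.
Critical point at (x, y) = (2.75, 6) from centroid. f_tx = M·y/J = 2.773 kip/in; f_ty = M·x/J = 1.271 kip/in.
Resultant f_max = √[f_tx² + (f_v + f_ty)²] = √[2.773² + (1.808 + 1.271)²] = 4.144 kip/in.
Capacity per unit length: φr_n = 0.75 × 0.6 × 90 × (0.707 × 0.1875) = 5.369 kip/in.
4.144 ≤ 5.369 → adequate.

f_max ≈ 4.14 kip/in; adequate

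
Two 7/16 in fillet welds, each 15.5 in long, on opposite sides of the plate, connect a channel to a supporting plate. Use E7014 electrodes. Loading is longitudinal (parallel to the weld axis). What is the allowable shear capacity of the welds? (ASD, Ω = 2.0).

E70XX → F_EXX = 70 ksi.
Effective throat t_e = 0.707 × 0.4375 = 0.3093 in.
Total length L = 31 in; A_we = 0.3093 × 31 = 9.589 in².
F_nw = 0.6 F_EXX = 0.6 × 70 = 42 ksi.
R_n = 42 × 9.589 = 402.7 kips; R_n/Ω = 402.7/2.0 = 201.4 kips.

R_n/Ω ≈ 201 kips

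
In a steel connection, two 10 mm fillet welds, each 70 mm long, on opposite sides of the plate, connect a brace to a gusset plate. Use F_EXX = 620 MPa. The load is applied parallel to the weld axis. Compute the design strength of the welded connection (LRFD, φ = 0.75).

Effective throat t_e = 0.707 × 10 = 7.07 mm.
Total length L = 140 mm; A_we = 7.07 × 140 = 989.8 mm².
F_nw = 0.6 F_EXX = 0.6 × 620 = 372 MPa.
φR_n = 0.75 × 372 × 989.8 × 10⁻³ = 276.2 kN.

φR_n ≈ 276 kN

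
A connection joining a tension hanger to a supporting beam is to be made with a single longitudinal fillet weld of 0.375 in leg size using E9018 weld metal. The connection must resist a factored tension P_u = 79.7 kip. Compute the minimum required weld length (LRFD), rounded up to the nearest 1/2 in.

L = 7.5 in

E90XX → F_EXX = 90 ksi.
Throat t_e = 0.707 × 0.375 = 0.2651 in.
φr_n = 0.75 × 0.6 × 90 × 0.2651 = 10.74 kip/in.
L_req = P_u / φr_n = 79.7 / 10.74 = 7.423 in total.
Round up → use L = 7.5 in.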